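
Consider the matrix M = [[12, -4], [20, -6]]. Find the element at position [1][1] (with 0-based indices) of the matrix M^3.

-216

Characteristic polynomial: μ^2 - 6μ + 8 = (μ - 4)(μ - 2), so the eigenvalues are 2, 4.
μ=4: eigenvector (1, 2).
μ=2: eigenvector (2, 5).
P = [[1, 2], [2, 5]], D = diag(4, 2), P⁻¹ = [[5, -2], [-2, 1]].
M³ = P·diag(64, 8)·P⁻¹ = [[288, -112], [560, -216]].
The requested entry is -216.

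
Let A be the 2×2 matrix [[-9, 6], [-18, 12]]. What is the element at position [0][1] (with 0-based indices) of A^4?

Characteristic polynomial: t^2 - 3t = t(t - 3), so the eigenvalues are 0, 3.
t=0: eigenvector (-2, -3).
t=3: eigenvector (1, 2).
P = [[-2, 1], [-3, 2]], D = diag(0, 3), P⁻¹ = [[-2, 1], [-3, 2]].
A⁴ = P·diag(0, 81)·P⁻¹ = [[-243, 162], [-486, 324]].
The requested entry is 162.

162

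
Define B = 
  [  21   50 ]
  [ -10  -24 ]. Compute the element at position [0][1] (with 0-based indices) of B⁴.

Characteristic polynomial: s^2 + 3s - 4 = (s - 1)(s + 4), so the eigenvalues are -4, 1.
s=1: eigenvector (5, -2).
s=-4: eigenvector (-2, 1).
P = [[5, -2], [-2, 1]], D = diag(1, -4), P⁻¹ = [[1, 2], [2, 5]].
B⁴ = P·diag(1, 256)·P⁻¹ = [[-1019, -2550], [510, 1276]].
The requested entry is -2550.

-2550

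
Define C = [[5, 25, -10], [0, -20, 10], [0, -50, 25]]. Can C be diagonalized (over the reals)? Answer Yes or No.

Yes

Characteristic polynomial: p(t) = t^3 - 10t^2 + 25t = t(t - 5)^2.
t = 5 has algebraic multiplicity 2; rank(C − 5I) = 1, so geometric multiplicity = 2.
Every eigenvalue has geometric = algebraic multiplicity, so C is diagonalizable.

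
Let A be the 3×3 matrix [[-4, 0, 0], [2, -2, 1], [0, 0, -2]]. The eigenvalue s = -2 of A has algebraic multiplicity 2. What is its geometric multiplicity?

1

A + 2I = [[-2, 0, 0], [2, 0, 1], [0, 0, 0]].
This matrix has rank 2, so its null space has dimension 3 − 2 = 1.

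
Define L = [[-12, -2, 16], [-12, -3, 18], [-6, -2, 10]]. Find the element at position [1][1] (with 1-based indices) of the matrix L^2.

Characteristic polynomial: s^3 + 5s^2 - 6s = s(s - 1)(s + 6), so the eigenvalues are -6, 0, 1.
s=-6: eigenvector (2, 2, 1).
s=1: eigenvector (-2, -3, -2).
s=0: eigenvector (1, 2, 1).
P = [[2, -2, 1], [2, -3, 2], [1, -2, 1]], D = diag(-6, 1, 0), P⁻¹ = [[1, 0, -1], [0, 1, -2], [-1, 2, -2]].
L² = P·diag(36, 1, 0)·P⁻¹ = [[72, -2, -68], [72, -3, -66], [36, -2, -32]].
The requested entry is 72.

72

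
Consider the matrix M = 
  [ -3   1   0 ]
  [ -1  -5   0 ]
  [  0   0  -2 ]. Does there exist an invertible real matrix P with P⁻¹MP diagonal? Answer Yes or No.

No

Characteristic polynomial: p(t) = t^3 + 10t^2 + 32t + 32 = (t + 2)(t + 4)^2.
t = -4 has algebraic multiplicity 2; rank(M + 4I) = 2, so geometric multiplicity = 1.
Geometric multiplicity < algebraic multiplicity, so M is not diagonalizable.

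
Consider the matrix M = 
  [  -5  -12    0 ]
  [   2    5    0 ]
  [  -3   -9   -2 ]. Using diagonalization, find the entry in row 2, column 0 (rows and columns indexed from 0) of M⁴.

15

Characteristic polynomial: r^3 + 2r^2 - r - 2 = (r - 1)(r + 1)(r + 2), so the eigenvalues are -2, -1, 1.
r=-2: eigenvector (0, 0, 1).
r=1: eigenvector (-2, 1, -1).
r=-1: eigenvector (3, -1, 0).
P = [[0, -2, 3], [0, 1, -1], [1, -1, 0]], D = diag(-2, 1, -1), P⁻¹ = [[1, 3, 1], [1, 3, 0], [1, 2, 0]].
M⁴ = P·diag(16, 1, 1)·P⁻¹ = [[1, 0, 0], [0, 1, 0], [15, 45, 16]].
The requested entry is 15.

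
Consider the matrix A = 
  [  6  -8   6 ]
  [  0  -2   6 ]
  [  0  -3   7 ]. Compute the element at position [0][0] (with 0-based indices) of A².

Characteristic polynomial: μ^3 - 11μ^2 + 34μ - 24 = (μ - 6)(μ - 4)(μ - 1), so the eigenvalues are 1, 4, 6.
μ=6: eigenvector (1, 0, 0).
μ=4: eigenvector (-1, -1, -1).
μ=1: eigenvector (2, 2, 1).
P = [[1, -1, 2], [0, -1, 2], [0, -1, 1]], D = diag(6, 4, 1), P⁻¹ = [[1, -1, 0], [0, 1, -2], [0, 1, -1]].
A² = P·diag(36, 16, 1)·P⁻¹ = [[36, -50, 30], [0, -14, 30], [0, -15, 31]].
The requested entry is 36.

36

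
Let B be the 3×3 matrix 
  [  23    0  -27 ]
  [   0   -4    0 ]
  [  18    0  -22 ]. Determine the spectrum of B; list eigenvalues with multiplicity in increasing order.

Characteristic polynomial: p(t) = t^3 + 3t^2 - 24t - 80 = (t - 5)(t + 4)^2.
Roots (with multiplicity): -4, -4, 5.

-4, -4, 5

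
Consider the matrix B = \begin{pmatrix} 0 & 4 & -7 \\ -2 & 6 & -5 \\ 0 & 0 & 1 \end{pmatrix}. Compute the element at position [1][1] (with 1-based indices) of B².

-8

Characteristic polynomial: μ^3 - 7μ^2 + 14μ - 8 = (μ - 4)(μ - 2)(μ - 1), so the eigenvalues are 1, 2, 4.
μ=4: eigenvector (1, 1, 0).
μ=2: eigenvector (-2, -1, 0).
μ=1: eigenvector (5, 3, 1).
P = [[1, -2, 5], [1, -1, 3], [0, 0, 1]], D = diag(4, 2, 1), P⁻¹ = [[-1, 2, -1], [-1, 1, 2], [0, 0, 1]].
B² = P·diag(16, 4, 1)·P⁻¹ = [[-8, 24, -27], [-12, 28, -21], [0, 0, 1]].
The requested entry is -8.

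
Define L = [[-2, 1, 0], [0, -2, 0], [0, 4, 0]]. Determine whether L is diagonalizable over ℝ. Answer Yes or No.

No

Characteristic polynomial: p(μ) = μ^3 + 4μ^2 + 4μ = μ(μ + 2)^2.
μ = -2 has algebraic multiplicity 2; rank(L + 2I) = 2, so geometric multiplicity = 1.
Geometric multiplicity < algebraic multiplicity, so L is not diagonalizable.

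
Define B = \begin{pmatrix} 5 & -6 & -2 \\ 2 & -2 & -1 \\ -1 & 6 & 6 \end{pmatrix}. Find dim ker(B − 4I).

B − 4I = [[1, -6, -2], [2, -6, -1], [-1, 6, 2]].
This matrix has rank 2, so its null space has dimension 3 − 2 = 1.

1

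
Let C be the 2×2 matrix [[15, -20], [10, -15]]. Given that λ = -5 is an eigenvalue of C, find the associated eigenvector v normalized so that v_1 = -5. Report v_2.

-5

C + 5I = [[20, -20], [10, -10]].
Solving (C + 5I)v = 0 gives the eigenspace spanned by (-5, -5).
With v_1 = -5, v = (-5, -5), so v_2 = -5.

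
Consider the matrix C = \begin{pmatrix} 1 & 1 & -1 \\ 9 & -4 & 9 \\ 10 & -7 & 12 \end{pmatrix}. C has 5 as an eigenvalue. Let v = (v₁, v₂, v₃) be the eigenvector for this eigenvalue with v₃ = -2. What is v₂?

-2

C − 5I = [[-4, 1, -1], [9, -9, 9], [10, -7, 7]].
Solving (C − 5I)v = 0 gives the eigenspace spanned by (0, -2, -2).
With v₃ = -2, v = (0, -2, -2), so v₂ = -2.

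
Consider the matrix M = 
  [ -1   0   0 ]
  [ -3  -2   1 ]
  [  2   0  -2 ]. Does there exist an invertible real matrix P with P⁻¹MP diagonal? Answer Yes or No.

No

Characteristic polynomial: p(r) = r^3 + 5r^2 + 8r + 4 = (r + 1)(r + 2)^2.
r = -2 has algebraic multiplicity 2; rank(M + 2I) = 2, so geometric multiplicity = 1.
Geometric multiplicity < algebraic multiplicity, so M is not diagonalizable.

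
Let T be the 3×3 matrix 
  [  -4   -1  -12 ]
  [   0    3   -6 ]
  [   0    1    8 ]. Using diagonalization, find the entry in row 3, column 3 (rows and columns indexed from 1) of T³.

Characteristic polynomial: λ^3 - 7λ^2 - 14λ + 120 = (λ - 6)(λ - 5)(λ + 4), so the eigenvalues are -4, 5, 6.
λ=-4: eigenvector (1, 0, 0).
λ=6: eigenvector (-1, -2, 1).
λ=5: eigenvector (-1, -3, 1).
P = [[1, -1, -1], [0, -2, -3], [0, 1, 1]], D = diag(-4, 6, 5), P⁻¹ = [[1, 0, 1], [0, 1, 3], [0, -1, -2]].
T³ = P·diag(-64, 216, 125)·P⁻¹ = [[-64, -91, -462], [0, -57, -546], [0, 91, 398]].
The requested entry is 398.

398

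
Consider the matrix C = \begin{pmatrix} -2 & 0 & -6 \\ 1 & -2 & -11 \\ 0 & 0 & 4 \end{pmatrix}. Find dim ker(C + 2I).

1

C + 2I = [[0, 0, -6], [1, 0, -11], [0, 0, 6]].
This matrix has rank 2, so its null space has dimension 3 − 2 = 1.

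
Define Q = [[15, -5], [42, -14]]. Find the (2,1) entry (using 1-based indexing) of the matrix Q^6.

Characteristic polynomial: r^2 - r = r(r - 1), so the eigenvalues are 0, 1.
r=1: eigenvector (-5, -14).
r=0: eigenvector (1, 3).
P = [[-5, 1], [-14, 3]], D = diag(1, 0), P⁻¹ = [[-3, 1], [-14, 5]].
Q⁶ = P·diag(1, 0)·P⁻¹ = [[15, -5], [42, -14]].
The requested entry is 42.

42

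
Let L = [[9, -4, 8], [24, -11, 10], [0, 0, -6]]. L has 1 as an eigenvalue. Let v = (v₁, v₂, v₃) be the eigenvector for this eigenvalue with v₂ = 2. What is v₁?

L − 1I = [[8, -4, 8], [24, -12, 10], [0, 0, -7]].
Solving (L − 1I)v = 0 gives the eigenspace spanned by (1, 2, 0).
With v₂ = 2, v = (1, 2, 0), so v₁ = 1.

1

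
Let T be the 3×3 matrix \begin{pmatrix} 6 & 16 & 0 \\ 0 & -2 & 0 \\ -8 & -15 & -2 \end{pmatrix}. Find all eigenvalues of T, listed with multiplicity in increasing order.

-2, -2, 6

Characteristic polynomial: p(λ) = λ^3 - 2λ^2 - 20λ - 24 = (λ - 6)(λ + 2)^2.
Roots (with multiplicity): -2, -2, 6.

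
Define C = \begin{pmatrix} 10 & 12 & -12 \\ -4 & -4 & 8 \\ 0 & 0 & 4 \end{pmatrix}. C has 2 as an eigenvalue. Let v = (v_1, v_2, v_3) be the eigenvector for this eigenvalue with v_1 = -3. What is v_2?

2

C − 2I = [[8, 12, -12], [-4, -6, 8], [0, 0, 2]].
Solving (C − 2I)v = 0 gives the eigenspace spanned by (-3, 2, 0).
With v_1 = -3, v = (-3, 2, 0), so v_2 = 2.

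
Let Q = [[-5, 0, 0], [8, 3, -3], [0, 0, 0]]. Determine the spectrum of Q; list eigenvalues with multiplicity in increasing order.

Characteristic polynomial: p(s) = s^3 + 2s^2 - 15s = s(s - 3)(s + 5).
Roots (with multiplicity): -5, 0, 3.

-5, 0, 3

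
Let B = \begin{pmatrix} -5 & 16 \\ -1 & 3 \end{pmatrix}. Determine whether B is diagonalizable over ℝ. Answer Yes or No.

Characteristic polynomial: p(t) = t^2 + 2t + 1 = (t + 1)^2.
t = -1 has algebraic multiplicity 2; rank(B + 1I) = 1, so geometric multiplicity = 1.
Geometric multiplicity < algebraic multiplicity, so B is not diagonalizable.

No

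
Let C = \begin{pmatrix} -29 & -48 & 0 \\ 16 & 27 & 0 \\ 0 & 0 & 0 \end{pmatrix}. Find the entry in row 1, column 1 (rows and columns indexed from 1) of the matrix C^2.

Characteristic polynomial: s^3 + 2s^2 - 15s = s(s - 3)(s + 5), so the eigenvalues are -5, 0, 3.
s=3: eigenvector (-3, 2, 0).
s=-5: eigenvector (-2, 1, 0).
s=0: eigenvector (0, 0, 1).
P = [[-3, -2, 0], [2, 1, 0], [0, 0, 1]], D = diag(3, -5, 0), P⁻¹ = [[1, 2, 0], [-2, -3, 0], [0, 0, 1]].
C² = P·diag(9, 25, 0)·P⁻¹ = [[73, 96, 0], [-32, -39, 0], [0, 0, 0]].
The requested entry is 73.

73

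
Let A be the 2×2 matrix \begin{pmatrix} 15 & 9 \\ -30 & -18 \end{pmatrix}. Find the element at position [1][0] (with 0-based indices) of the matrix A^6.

7290

Characteristic polynomial: r^2 + 3r = r(r + 3), so the eigenvalues are -3, 0.
r=0: eigenvector (3, -5).
r=-3: eigenvector (1, -2).
P = [[3, 1], [-5, -2]], D = diag(0, -3), P⁻¹ = [[2, 1], [-5, -3]].
A⁶ = P·diag(0, 729)·P⁻¹ = [[-3645, -2187], [7290, 4374]].
The requested entry is 7290.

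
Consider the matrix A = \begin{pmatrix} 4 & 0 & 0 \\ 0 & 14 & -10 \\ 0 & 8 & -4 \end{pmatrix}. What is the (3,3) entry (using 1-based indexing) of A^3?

Characteristic polynomial: t^3 - 14t^2 + 64t - 96 = (t - 6)(t - 4)^2, so the eigenvalues are 4, 4, 6.
t=6: eigenvector (0, 5, 4).
t=4: eigenvector (1, 0, 0).
t=4: eigenvector (0, 1, 1).
P = [[0, 1, 0], [5, 0, 1], [4, 0, 1]], D = diag(6, 4, 4), P⁻¹ = [[0, 1, -1], [1, 0, 0], [0, -4, 5]].
A³ = P·diag(216, 64, 64)·P⁻¹ = [[64, 0, 0], [0, 824, -760], [0, 608, -544]].
The requested entry is -544.

-544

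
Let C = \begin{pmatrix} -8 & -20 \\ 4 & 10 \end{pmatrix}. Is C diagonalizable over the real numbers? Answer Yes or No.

Yes

Characteristic polynomial: p(t) = t^2 - 2t = t(t - 2).
All 2 eigenvalues are distinct, so C is diagonalizable.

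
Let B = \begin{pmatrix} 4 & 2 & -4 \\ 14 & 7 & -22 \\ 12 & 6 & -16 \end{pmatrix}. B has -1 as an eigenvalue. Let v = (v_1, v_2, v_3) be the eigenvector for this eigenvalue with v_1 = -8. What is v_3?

8

B + 1I = [[5, 2, -4], [14, 8, -22], [12, 6, -15]].
Solving (B + 1I)v = 0 gives the eigenspace spanned by (-8, 36, 8).
With v_1 = -8, v = (-8, 36, 8), so v_3 = 8.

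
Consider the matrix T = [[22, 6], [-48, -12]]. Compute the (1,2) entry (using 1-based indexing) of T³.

456

Characteristic polynomial: s^2 - 10s + 24 = (s - 6)(s - 4), so the eigenvalues are 4, 6.
s=4: eigenvector (1, -3).
s=6: eigenvector (3, -8).
P = [[1, 3], [-3, -8]], D = diag(4, 6), P⁻¹ = [[-8, -3], [3, 1]].
T³ = P·diag(64, 216)·P⁻¹ = [[1432, 456], [-3648, -1152]].
The requested entry is 456.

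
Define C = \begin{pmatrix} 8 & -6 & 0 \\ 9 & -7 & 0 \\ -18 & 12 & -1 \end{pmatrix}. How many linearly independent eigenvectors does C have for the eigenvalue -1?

C + 1I = [[9, -6, 0], [9, -6, 0], [-18, 12, 0]].
This matrix has rank 1, so its null space has dimension 3 − 1 = 2.

2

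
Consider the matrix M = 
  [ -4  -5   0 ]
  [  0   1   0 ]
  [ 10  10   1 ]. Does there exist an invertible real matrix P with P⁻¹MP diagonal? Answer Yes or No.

Yes

Characteristic polynomial: p(t) = t^3 + 2t^2 - 7t + 4 = (t - 1)^2(t + 4).
t = 1 has algebraic multiplicity 2; rank(M − 1I) = 1, so geometric multiplicity = 2.
Every eigenvalue has geometric = algebraic multiplicity, so M is diagonalizable.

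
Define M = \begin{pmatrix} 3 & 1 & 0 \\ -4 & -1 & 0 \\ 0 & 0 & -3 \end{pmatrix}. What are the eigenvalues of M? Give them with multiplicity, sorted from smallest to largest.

-3, 1, 1

Characteristic polynomial: p(λ) = λ^3 + λ^2 - 5λ + 3 = (λ - 1)^2(λ + 3).
Roots (with multiplicity): -3, 1, 1.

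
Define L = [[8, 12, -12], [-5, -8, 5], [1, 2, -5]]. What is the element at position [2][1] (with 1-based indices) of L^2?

Characteristic polynomial: μ^3 + 5μ^2 - 2μ - 24 = (μ - 2)(μ + 3)(μ + 4), so the eigenvalues are -4, -3, 2.
μ=-4: eigenvector (1, 0, 1).
μ=2: eigenvector (2, -1, 0).
μ=-3: eigenvector (0, 1, 1).
P = [[1, 2, 0], [0, -1, 1], [1, 0, 1]], D = diag(-4, 2, -3), P⁻¹ = [[-1, -2, 2], [1, 1, -1], [1, 2, -1]].
L² = P·diag(16, 4, 9)·P⁻¹ = [[-8, -24, 24], [5, 14, -5], [-7, -14, 23]].
The requested entry is 5.

5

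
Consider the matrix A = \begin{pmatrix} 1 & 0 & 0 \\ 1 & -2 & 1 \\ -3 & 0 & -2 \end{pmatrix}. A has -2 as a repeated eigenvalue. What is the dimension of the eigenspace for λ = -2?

A + 2I = [[3, 0, 0], [1, 0, 1], [-3, 0, 0]].
This matrix has rank 2, so its null space has dimension 3 − 2 = 1.

1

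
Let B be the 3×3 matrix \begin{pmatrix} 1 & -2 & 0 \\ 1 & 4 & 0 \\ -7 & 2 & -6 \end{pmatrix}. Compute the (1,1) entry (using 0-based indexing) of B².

14

Characteristic polynomial: λ^3 + λ^2 - 24λ + 36 = (λ - 3)(λ - 2)(λ + 6), so the eigenvalues are -6, 2, 3.
λ=3: eigenvector (-1, 1, 1).
λ=2: eigenvector (-2, 1, 2).
λ=-6: eigenvector (0, 0, 1).
P = [[-1, -2, 0], [1, 1, 0], [1, 2, 1]], D = diag(3, 2, -6), P⁻¹ = [[1, 2, 0], [-1, -1, 0], [1, 0, 1]].
B² = P·diag(9, 4, 36)·P⁻¹ = [[-1, -10, 0], [5, 14, 0], [37, 10, 36]].
The requested entry is 14.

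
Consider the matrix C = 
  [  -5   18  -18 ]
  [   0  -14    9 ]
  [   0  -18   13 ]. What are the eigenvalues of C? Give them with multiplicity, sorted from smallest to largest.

-5, -5, 4

Characteristic polynomial: p(μ) = μ^3 + 6μ^2 - 15μ - 100 = (μ - 4)(μ + 5)^2.
Roots (with multiplicity): -5, -5, 4.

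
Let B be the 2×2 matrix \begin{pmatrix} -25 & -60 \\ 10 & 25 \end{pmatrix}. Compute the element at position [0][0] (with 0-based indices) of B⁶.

15625

Characteristic polynomial: s^2 - 25 = (s - 5)(s + 5), so the eigenvalues are -5, 5.
s=5: eigenvector (-2, 1).
s=-5: eigenvector (-3, 1).
P = [[-2, -3], [1, 1]], D = diag(5, -5), P⁻¹ = [[1, 3], [-1, -2]].
B⁶ = P·diag(15625, 15625)·P⁻¹ = [[15625, 0], [0, 15625]].
The requested entry is 15625.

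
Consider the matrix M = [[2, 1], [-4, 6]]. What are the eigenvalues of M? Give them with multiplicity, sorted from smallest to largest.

4, 4

Characteristic polynomial: p(s) = s^2 - 8s + 16 = (s - 4)^2.
Roots (with multiplicity): 4, 4.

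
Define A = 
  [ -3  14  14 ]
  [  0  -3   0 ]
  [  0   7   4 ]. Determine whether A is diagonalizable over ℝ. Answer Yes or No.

Yes

Characteristic polynomial: p(μ) = μ^3 + 2μ^2 - 15μ - 36 = (μ - 4)(μ + 3)^2.
μ = -3 has algebraic multiplicity 2; rank(A + 3I) = 1, so geometric multiplicity = 2.
Every eigenvalue has geometric = algebraic multiplicity, so A is diagonalizable.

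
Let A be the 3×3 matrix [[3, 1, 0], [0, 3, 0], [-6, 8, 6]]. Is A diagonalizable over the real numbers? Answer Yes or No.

Characteristic polynomial: p(λ) = λ^3 - 12λ^2 + 45λ - 54 = (λ - 6)(λ - 3)^2.
λ = 3 has algebraic multiplicity 2; rank(A − 3I) = 2, so geometric multiplicity = 1.
Geometric multiplicity < algebraic multiplicity, so A is not diagonalizable.

No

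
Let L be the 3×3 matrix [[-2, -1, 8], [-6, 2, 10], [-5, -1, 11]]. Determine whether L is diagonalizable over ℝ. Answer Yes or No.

Characteristic polynomial: p(t) = t^3 - 11t^2 + 40t - 48 = (t - 4)^2(t - 3).
t = 4 has algebraic multiplicity 2; rank(L − 4I) = 2, so geometric multiplicity = 1.
Geometric multiplicity < algebraic multiplicity, so L is not diagonalizable.

No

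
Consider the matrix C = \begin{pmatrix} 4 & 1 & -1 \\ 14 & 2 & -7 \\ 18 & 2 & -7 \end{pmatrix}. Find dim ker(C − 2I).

1

C − 2I = [[2, 1, -1], [14, 0, -7], [18, 2, -9]].
This matrix has rank 2, so its null space has dimension 3 − 2 = 1.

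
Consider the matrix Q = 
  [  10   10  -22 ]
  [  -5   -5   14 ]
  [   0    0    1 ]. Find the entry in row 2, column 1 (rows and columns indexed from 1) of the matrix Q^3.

Characteristic polynomial: μ^3 - 6μ^2 + 5μ = μ(μ - 5)(μ - 1), so the eigenvalues are 0, 1, 5.
μ=0: eigenvector (1, -1, 0).
μ=5: eigenvector (2, -1, 0).
μ=1: eigenvector (-2, 4, 1).
P = [[1, 2, -2], [-1, -1, 4], [0, 0, 1]], D = diag(0, 5, 1), P⁻¹ = [[-1, -2, 6], [1, 1, -2], [0, 0, 1]].
Q³ = P·diag(0, 125, 1)·P⁻¹ = [[250, 250, -502], [-125, -125, 254], [0, 0, 1]].
The requested entry is -125.

-125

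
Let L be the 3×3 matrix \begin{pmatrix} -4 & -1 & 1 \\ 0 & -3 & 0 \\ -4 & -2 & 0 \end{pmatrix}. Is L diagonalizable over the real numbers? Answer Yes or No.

Characteristic polynomial: p(t) = t^3 + 7t^2 + 16t + 12 = (t + 2)^2(t + 3).
t = -2 has algebraic multiplicity 2; rank(L + 2I) = 2, so geometric multiplicity = 1.
Geometric multiplicity < algebraic multiplicity, so L is not diagonalizable.

No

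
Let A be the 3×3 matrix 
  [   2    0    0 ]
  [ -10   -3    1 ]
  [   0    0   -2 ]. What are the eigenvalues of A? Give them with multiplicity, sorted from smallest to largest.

-3, -2, 2

Characteristic polynomial: p(μ) = μ^3 + 3μ^2 - 4μ - 12 = (μ - 2)(μ + 2)(μ + 3).
Roots (with multiplicity): -3, -2, 2.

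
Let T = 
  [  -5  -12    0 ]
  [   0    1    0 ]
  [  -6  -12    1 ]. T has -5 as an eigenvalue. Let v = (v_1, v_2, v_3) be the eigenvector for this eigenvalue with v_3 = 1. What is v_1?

1

T + 5I = [[0, -12, 0], [0, 6, 0], [-6, -12, 6]].
Solving (T + 5I)v = 0 gives the eigenspace spanned by (1, 0, 1).
With v_3 = 1, v = (1, 0, 1), so v_1 = 1.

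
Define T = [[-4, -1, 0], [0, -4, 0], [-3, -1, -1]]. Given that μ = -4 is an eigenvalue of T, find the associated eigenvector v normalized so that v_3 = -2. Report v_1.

-2

T + 4I = [[0, -1, 0], [0, 0, 0], [-3, -1, 3]].
Solving (T + 4I)v = 0 gives the eigenspace spanned by (-2, 0, -2).
With v_3 = -2, v = (-2, 0, -2), so v_1 = -2.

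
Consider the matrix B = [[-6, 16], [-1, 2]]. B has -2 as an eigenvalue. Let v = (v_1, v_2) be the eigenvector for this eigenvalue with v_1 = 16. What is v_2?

4

B + 2I = [[-4, 16], [-1, 4]].
Solving (B + 2I)v = 0 gives the eigenspace spanned by (16, 4).
With v_1 = 16, v = (16, 4), so v_2 = 4.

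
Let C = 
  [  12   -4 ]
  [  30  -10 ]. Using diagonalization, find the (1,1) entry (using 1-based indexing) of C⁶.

Characteristic polynomial: t^2 - 2t = t(t - 2), so the eigenvalues are 0, 2.
t=2: eigenvector (-2, -5).
t=0: eigenvector (1, 3).
P = [[-2, 1], [-5, 3]], D = diag(2, 0), P⁻¹ = [[-3, 1], [-5, 2]].
C⁶ = P·diag(64, 0)·P⁻¹ = [[384, -128], [960, -320]].
The requested entry is 384.

384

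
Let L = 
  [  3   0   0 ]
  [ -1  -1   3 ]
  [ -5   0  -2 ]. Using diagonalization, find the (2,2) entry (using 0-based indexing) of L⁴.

Characteristic polynomial: r^3 - 7r - 6 = (r - 3)(r + 1)(r + 2), so the eigenvalues are -2, -1, 3.
r=3: eigenvector (1, -1, -1).
r=-1: eigenvector (0, 1, 0).
r=-2: eigenvector (0, -3, 1).
P = [[1, 0, 0], [-1, 1, -3], [-1, 0, 1]], D = diag(3, -1, -2), P⁻¹ = [[1, 0, 0], [4, 1, 3], [1, 0, 1]].
L⁴ = P·diag(81, 1, 16)·P⁻¹ = [[81, 0, 0], [-125, 1, -45], [-65, 0, 16]].
The requested entry is 16.

16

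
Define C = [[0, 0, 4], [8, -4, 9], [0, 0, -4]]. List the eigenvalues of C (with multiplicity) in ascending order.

Characteristic polynomial: p(r) = r^3 + 8r^2 + 16r = r(r + 4)^2.
Roots (with multiplicity): -4, -4, 0.

-4, -4, 0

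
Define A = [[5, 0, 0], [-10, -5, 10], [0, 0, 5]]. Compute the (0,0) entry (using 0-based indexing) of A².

Characteristic polynomial: t^3 - 5t^2 - 25t + 125 = (t - 5)^2(t + 5), so the eigenvalues are -5, 5, 5.
t=-5: eigenvector (0, 1, 0).
t=5: eigenvector (1, -1, 0).
t=5: eigenvector (-2, 3, 1).
P = [[0, 1, -2], [1, -1, 3], [0, 0, 1]], D = diag(-5, 5, 5), P⁻¹ = [[1, 1, -1], [1, 0, 2], [0, 0, 1]].
A² = P·diag(25, 25, 25)·P⁻¹ = [[25, 0, 0], [0, 25, 0], [0, 0, 25]].
The requested entry is 25.

25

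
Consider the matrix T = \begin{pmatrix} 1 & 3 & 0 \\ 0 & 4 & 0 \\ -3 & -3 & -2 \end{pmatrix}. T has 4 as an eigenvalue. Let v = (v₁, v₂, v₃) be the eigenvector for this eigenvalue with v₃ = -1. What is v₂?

1

T − 4I = [[-3, 3, 0], [0, 0, 0], [-3, -3, -6]].
Solving (T − 4I)v = 0 gives the eigenspace spanned by (1, 1, -1).
With v₃ = -1, v = (1, 1, -1), so v₂ = 1.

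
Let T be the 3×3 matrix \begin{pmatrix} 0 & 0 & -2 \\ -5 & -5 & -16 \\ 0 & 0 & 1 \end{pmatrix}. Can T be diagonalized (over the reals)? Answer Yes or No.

Yes

Characteristic polynomial: p(r) = r^3 + 4r^2 - 5r = r(r - 1)(r + 5).
All 3 eigenvalues are distinct, so T is diagonalizable.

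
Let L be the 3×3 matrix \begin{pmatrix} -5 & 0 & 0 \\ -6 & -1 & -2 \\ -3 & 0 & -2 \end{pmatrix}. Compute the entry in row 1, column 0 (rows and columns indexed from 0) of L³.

Characteristic polynomial: λ^3 + 8λ^2 + 17λ + 10 = (λ + 1)(λ + 2)(λ + 5), so the eigenvalues are -5, -2, -1.
λ=-5: eigenvector (1, 2, 1).
λ=-1: eigenvector (0, 1, 0).
λ=-2: eigenvector (0, 2, 1).
P = [[1, 0, 0], [2, 1, 2], [1, 0, 1]], D = diag(-5, -1, -2), P⁻¹ = [[1, 0, 0], [0, 1, -2], [-1, 0, 1]].
L³ = P·diag(-125, -1, -8)·P⁻¹ = [[-125, 0, 0], [-234, -1, -14], [-117, 0, -8]].
The requested entry is -234.

-234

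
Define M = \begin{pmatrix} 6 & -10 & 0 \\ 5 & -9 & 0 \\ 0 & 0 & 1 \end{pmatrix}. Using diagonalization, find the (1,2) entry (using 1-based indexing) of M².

30

Characteristic polynomial: r^3 + 2r^2 - 7r + 4 = (r - 1)^2(r + 4), so the eigenvalues are -4, 1, 1.
r=1: eigenvector (2, 1, 0).
r=-4: eigenvector (1, 1, 0).
r=1: eigenvector (0, 0, 1).
P = [[2, 1, 0], [1, 1, 0], [0, 0, 1]], D = diag(1, -4, 1), P⁻¹ = [[1, -1, 0], [-1, 2, 0], [0, 0, 1]].
M² = P·diag(1, 16, 1)·P⁻¹ = [[-14, 30, 0], [-15, 31, 0], [0, 0, 1]].
The requested entry is 30.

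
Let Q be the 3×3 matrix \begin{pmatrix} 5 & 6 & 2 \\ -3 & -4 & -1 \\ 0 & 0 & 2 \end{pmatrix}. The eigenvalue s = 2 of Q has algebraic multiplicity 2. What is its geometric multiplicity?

Q − 2I = [[3, 6, 2], [-3, -6, -1], [0, 0, 0]].
This matrix has rank 2, so its null space has dimension 3 − 2 = 1.

1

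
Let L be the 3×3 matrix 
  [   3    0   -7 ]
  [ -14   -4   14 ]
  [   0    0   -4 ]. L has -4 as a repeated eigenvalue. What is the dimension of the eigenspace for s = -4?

2

L + 4I = [[7, 0, -7], [-14, 0, 14], [0, 0, 0]].
This matrix has rank 1, so its null space has dimension 3 − 1 = 2.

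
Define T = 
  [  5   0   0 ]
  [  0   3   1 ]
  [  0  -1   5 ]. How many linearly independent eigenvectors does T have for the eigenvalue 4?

T − 4I = [[1, 0, 0], [0, -1, 1], [0, -1, 1]].
This matrix has rank 2, so its null space has dimension 3 − 2 = 1.

1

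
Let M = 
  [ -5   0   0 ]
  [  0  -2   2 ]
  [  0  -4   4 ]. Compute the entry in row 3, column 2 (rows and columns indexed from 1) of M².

-8

Characteristic polynomial: λ^3 + 3λ^2 - 10λ = λ(λ - 2)(λ + 5), so the eigenvalues are -5, 0, 2.
λ=-5: eigenvector (1, 0, 0).
λ=2: eigenvector (0, -1, -2).
λ=0: eigenvector (0, 1, 1).
P = [[1, 0, 0], [0, -1, 1], [0, -2, 1]], D = diag(-5, 2, 0), P⁻¹ = [[1, 0, 0], [0, 1, -1], [0, 2, -1]].
M² = P·diag(25, 4, 0)·P⁻¹ = [[25, 0, 0], [0, -4, 4], [0, -8, 8]].
The requested entry is -8.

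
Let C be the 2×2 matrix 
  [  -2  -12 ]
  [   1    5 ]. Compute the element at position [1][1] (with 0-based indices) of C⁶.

Characteristic polynomial: s^2 - 3s + 2 = (s - 2)(s - 1), so the eigenvalues are 1, 2.
s=1: eigenvector (4, -1).
s=2: eigenvector (3, -1).
P = [[4, 3], [-1, -1]], D = diag(1, 2), P⁻¹ = [[1, 3], [-1, -4]].
C⁶ = P·diag(1, 64)·P⁻¹ = [[-188, -756], [63, 253]].
The requested entry is 253.

253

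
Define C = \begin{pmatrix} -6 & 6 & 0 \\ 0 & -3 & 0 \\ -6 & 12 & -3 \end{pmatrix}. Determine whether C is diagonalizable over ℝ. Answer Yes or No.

Characteristic polynomial: p(t) = t^3 + 12t^2 + 45t + 54 = (t + 3)^2(t + 6).
t = -3 has algebraic multiplicity 2; rank(C + 3I) = 1, so geometric multiplicity = 2.
Every eigenvalue has geometric = algebraic multiplicity, so C is diagonalizable.

Yes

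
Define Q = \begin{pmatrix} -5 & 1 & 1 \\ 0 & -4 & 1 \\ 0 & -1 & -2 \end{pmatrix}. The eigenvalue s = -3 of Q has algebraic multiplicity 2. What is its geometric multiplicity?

Q + 3I = [[-2, 1, 1], [0, -1, 1], [0, -1, 1]].
This matrix has rank 2, so its null space has dimension 3 − 2 = 1.

1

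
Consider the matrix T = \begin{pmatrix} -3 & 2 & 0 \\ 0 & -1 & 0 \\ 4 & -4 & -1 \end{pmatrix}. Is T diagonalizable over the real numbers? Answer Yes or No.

Characteristic polynomial: p(μ) = μ^3 + 5μ^2 + 7μ + 3 = (μ + 1)^2(μ + 3).
μ = -1 has algebraic multiplicity 2; rank(T + 1I) = 1, so geometric multiplicity = 2.
Every eigenvalue has geometric = algebraic multiplicity, so T is diagonalizable.

Yes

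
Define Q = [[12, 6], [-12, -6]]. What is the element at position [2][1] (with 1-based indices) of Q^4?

Characteristic polynomial: λ^2 - 6λ = λ(λ - 6), so the eigenvalues are 0, 6.
λ=0: eigenvector (-1, 2).
λ=6: eigenvector (1, -1).
P = [[-1, 1], [2, -1]], D = diag(0, 6), P⁻¹ = [[1, 1], [2, 1]].
Q⁴ = P·diag(0, 1296)·P⁻¹ = [[2592, 1296], [-2592, -1296]].
The requested entry is -2592.

-2592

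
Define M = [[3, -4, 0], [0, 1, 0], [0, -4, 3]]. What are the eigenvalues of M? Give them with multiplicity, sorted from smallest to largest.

1, 3, 3

Characteristic polynomial: p(t) = t^3 - 7t^2 + 15t - 9 = (t - 3)^2(t - 1).
Roots (with multiplicity): 1, 3, 3.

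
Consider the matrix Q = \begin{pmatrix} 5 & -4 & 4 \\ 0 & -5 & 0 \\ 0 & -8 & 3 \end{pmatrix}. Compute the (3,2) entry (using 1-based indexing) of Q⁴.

Characteristic polynomial: λ^3 - 3λ^2 - 25λ + 75 = (λ - 5)(λ - 3)(λ + 5), so the eigenvalues are -5, 3, 5.
λ=5: eigenvector (1, 0, 0).
λ=-5: eigenvector (0, 1, 1).
λ=3: eigenvector (-2, 0, 1).
P = [[1, 0, -2], [0, 1, 0], [0, 1, 1]], D = diag(5, -5, 3), P⁻¹ = [[1, -2, 2], [0, 1, 0], [0, -1, 1]].
Q⁴ = P·diag(625, 625, 81)·P⁻¹ = [[625, -1088, 1088], [0, 625, 0], [0, 544, 81]].
The requested entry is 544.

544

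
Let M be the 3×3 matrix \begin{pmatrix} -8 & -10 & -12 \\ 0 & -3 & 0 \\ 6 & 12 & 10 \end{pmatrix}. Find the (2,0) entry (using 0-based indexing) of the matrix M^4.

240

Characteristic polynomial: λ^3 + λ^2 - 14λ - 24 = (λ - 4)(λ + 2)(λ + 3), so the eigenvalues are -3, -2, 4.
λ=4: eigenvector (-1, 0, 1).
λ=-3: eigenvector (-2, 1, 0).
λ=-2: eigenvector (-2, 0, 1).
P = [[-1, -2, -2], [0, 1, 0], [1, 0, 1]], D = diag(4, -3, -2), P⁻¹ = [[1, 2, 2], [0, 1, 0], [-1, -2, -1]].
M⁴ = P·diag(256, 81, 16)·P⁻¹ = [[-224, -610, -480], [0, 81, 0], [240, 480, 496]].
The requested entry is 240.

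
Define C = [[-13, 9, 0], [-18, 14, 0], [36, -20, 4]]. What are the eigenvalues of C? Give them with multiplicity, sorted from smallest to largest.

-4, 4, 5

Characteristic polynomial: p(t) = t^3 - 5t^2 - 16t + 80 = (t - 5)(t - 4)(t + 4).
Roots (with multiplicity): -4, 4, 5.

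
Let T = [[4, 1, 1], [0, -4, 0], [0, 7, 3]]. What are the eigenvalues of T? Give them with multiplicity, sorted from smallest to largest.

-4, 3, 4

Characteristic polynomial: p(r) = r^3 - 3r^2 - 16r + 48 = (r - 4)(r - 3)(r + 4).
Roots (with multiplicity): -4, 3, 4.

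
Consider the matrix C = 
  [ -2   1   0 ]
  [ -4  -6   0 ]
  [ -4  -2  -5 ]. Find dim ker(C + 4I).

C + 4I = [[2, 1, 0], [-4, -2, 0], [-4, -2, -1]].
This matrix has rank 2, so its null space has dimension 3 − 2 = 1.

1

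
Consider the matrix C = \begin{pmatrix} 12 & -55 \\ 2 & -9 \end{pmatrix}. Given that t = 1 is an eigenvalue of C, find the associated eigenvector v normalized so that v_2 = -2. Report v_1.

C − 1I = [[11, -55], [2, -10]].
Solving (C − 1I)v = 0 gives the eigenspace spanned by (-10, -2).
With v_2 = -2, v = (-10, -2), so v_1 = -10.

-10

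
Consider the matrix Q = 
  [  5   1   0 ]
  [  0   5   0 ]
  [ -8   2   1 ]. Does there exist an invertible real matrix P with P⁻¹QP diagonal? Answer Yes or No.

No

Characteristic polynomial: p(μ) = μ^3 - 11μ^2 + 35μ - 25 = (μ - 5)^2(μ - 1).
μ = 5 has algebraic multiplicity 2; rank(Q − 5I) = 2, so geometric multiplicity = 1.
Geometric multiplicity < algebraic multiplicity, so Q is not diagonalizable.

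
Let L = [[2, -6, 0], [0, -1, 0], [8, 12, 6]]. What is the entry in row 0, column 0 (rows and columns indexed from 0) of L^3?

8

Characteristic polynomial: r^3 - 7r^2 + 4r + 12 = (r - 6)(r - 2)(r + 1), so the eigenvalues are -1, 2, 6.
r=2: eigenvector (1, 0, -2).
r=6: eigenvector (0, 0, 1).
r=-1: eigenvector (2, 1, -4).
P = [[1, 0, 2], [0, 0, 1], [-2, 1, -4]], D = diag(2, 6, -1), P⁻¹ = [[1, -2, 0], [2, 0, 1], [0, 1, 0]].
L³ = P·diag(8, 216, -1)·P⁻¹ = [[8, -18, 0], [0, -1, 0], [416, 36, 216]].
The requested entry is 8.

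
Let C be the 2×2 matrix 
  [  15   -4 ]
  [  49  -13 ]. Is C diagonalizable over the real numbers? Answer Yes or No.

No

Characteristic polynomial: p(μ) = μ^2 - 2μ + 1 = (μ - 1)^2.
μ = 1 has algebraic multiplicity 2; rank(C − 1I) = 1, so geometric multiplicity = 1.
Geometric multiplicity < algebraic multiplicity, so C is not diagonalizable.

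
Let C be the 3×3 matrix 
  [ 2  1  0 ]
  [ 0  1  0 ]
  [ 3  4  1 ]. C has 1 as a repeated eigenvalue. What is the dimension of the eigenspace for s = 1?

C − 1I = [[1, 1, 0], [0, 0, 0], [3, 4, 0]].
This matrix has rank 2, so its null space has dimension 3 − 2 = 1.

1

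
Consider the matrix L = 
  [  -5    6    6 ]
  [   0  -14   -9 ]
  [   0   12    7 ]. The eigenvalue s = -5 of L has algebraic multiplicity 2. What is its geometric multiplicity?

L + 5I = [[0, 6, 6], [0, -9, -9], [0, 12, 12]].
This matrix has rank 1, so its null space has dimension 3 − 1 = 2.

2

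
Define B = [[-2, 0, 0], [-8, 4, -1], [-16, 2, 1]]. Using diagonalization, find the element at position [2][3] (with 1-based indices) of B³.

-19

Characteristic polynomial: λ^3 - 3λ^2 - 4λ + 12 = (λ - 3)(λ - 2)(λ + 2), so the eigenvalues are -2, 2, 3.
λ=-2: eigenvector (1, 2, 4).
λ=3: eigenvector (0, -1, -1).
λ=2: eigenvector (0, 1, 2).
P = [[1, 0, 0], [2, -1, 1], [4, -1, 2]], D = diag(-2, 3, 2), P⁻¹ = [[1, 0, 0], [0, -2, 1], [-2, -1, 1]].
B³ = P·diag(-8, 27, 8)·P⁻¹ = [[-8, 0, 0], [-32, 46, -19], [-64, 38, -11]].
The requested entry is -19.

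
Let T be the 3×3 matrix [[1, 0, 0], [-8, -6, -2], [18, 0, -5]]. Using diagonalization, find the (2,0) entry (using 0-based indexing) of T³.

378

Characteristic polynomial: λ^3 + 10λ^2 + 19λ - 30 = (λ - 1)(λ + 5)(λ + 6), so the eigenvalues are -6, -5, 1.
λ=1: eigenvector (1, -2, 3).
λ=-6: eigenvector (0, 1, 0).
λ=-5: eigenvector (0, -2, 1).
P = [[1, 0, 0], [-2, 1, -2], [3, 0, 1]], D = diag(1, -6, -5), P⁻¹ = [[1, 0, 0], [-4, 1, 2], [-3, 0, 1]].
T³ = P·diag(1, -216, -125)·P⁻¹ = [[1, 0, 0], [112, -216, -182], [378, 0, -125]].
The requested entry is 378.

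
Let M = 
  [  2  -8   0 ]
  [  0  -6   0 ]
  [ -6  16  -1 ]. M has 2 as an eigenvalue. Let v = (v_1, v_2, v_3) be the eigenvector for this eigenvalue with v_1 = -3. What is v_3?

M − 2I = [[0, -8, 0], [0, -8, 0], [-6, 16, -3]].
Solving (M − 2I)v = 0 gives the eigenspace spanned by (-3, 0, 6).
With v_1 = -3, v = (-3, 0, 6), so v_3 = 6.

6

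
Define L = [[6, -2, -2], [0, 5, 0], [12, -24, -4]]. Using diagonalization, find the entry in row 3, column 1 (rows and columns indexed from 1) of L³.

Characteristic polynomial: t^3 - 7t^2 + 10t = t(t - 5)(t - 2), so the eigenvalues are 0, 2, 5.
t=2: eigenvector (1, 0, 2).
t=5: eigenvector (2, 1, 0).
t=0: eigenvector (1, 0, 3).
P = [[1, 2, 1], [0, 1, 0], [2, 0, 3]], D = diag(2, 5, 0), P⁻¹ = [[3, -6, -1], [0, 1, 0], [-2, 4, 1]].
L³ = P·diag(8, 125, 0)·P⁻¹ = [[24, 202, -8], [0, 125, 0], [48, -96, -16]].
The requested entry is 48.

48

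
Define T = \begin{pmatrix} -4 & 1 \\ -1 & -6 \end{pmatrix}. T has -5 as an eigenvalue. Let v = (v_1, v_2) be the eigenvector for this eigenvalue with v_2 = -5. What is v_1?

T + 5I = [[1, 1], [-1, -1]].
Solving (T + 5I)v = 0 gives the eigenspace spanned by (5, -5).
With v_2 = -5, v = (5, -5), so v_1 = 5.

5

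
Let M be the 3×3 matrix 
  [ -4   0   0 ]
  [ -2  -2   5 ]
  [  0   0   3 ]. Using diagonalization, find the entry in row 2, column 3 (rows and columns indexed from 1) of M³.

Characteristic polynomial: λ^3 + 3λ^2 - 10λ - 24 = (λ - 3)(λ + 2)(λ + 4), so the eigenvalues are -4, -2, 3.
λ=-2: eigenvector (0, 1, 0).
λ=-4: eigenvector (1, 1, 0).
λ=3: eigenvector (0, 1, 1).
P = [[0, 1, 0], [1, 1, 1], [0, 0, 1]], D = diag(-2, -4, 3), P⁻¹ = [[-1, 1, -1], [1, 0, 0], [0, 0, 1]].
M³ = P·diag(-8, -64, 27)·P⁻¹ = [[-64, 0, 0], [-56, -8, 35], [0, 0, 27]].
The requested entry is 35.

35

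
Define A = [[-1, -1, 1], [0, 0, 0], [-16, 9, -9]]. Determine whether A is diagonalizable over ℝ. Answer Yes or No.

No

Characteristic polynomial: p(λ) = λ^3 + 10λ^2 + 25λ = λ(λ + 5)^2.
λ = -5 has algebraic multiplicity 2; rank(A + 5I) = 2, so geometric multiplicity = 1.
Geometric multiplicity < algebraic multiplicity, so A is not diagonalizable.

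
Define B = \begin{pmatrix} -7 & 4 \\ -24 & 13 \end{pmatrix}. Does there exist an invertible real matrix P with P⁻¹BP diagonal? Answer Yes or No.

Yes

Characteristic polynomial: p(λ) = λ^2 - 6λ + 5 = (λ - 5)(λ - 1).
All 2 eigenvalues are distinct, so B is diagonalizable.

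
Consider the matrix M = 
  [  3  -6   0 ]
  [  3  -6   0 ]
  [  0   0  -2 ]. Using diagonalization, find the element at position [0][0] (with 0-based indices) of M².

Characteristic polynomial: t^3 + 5t^2 + 6t = t(t + 2)(t + 3), so the eigenvalues are -3, -2, 0.
t=0: eigenvector (2, 1, 0).
t=-2: eigenvector (0, 0, 1).
t=-3: eigenvector (1, 1, 0).
P = [[2, 0, 1], [1, 0, 1], [0, 1, 0]], D = diag(0, -2, -3), P⁻¹ = [[1, -1, 0], [0, 0, 1], [-1, 2, 0]].
M² = P·diag(0, 4, 9)·P⁻¹ = [[-9, 18, 0], [-9, 18, 0], [0, 0, 4]].
The requested entry is -9.

-9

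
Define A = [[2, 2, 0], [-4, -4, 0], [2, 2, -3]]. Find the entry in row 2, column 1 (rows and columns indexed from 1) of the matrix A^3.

-16

Characteristic polynomial: μ^3 + 5μ^2 + 6μ = μ(μ + 2)(μ + 3), so the eigenvalues are -3, -2, 0.
μ=0: eigenvector (1, -1, 0).
μ=-2: eigenvector (-1, 2, 2).
μ=-3: eigenvector (0, 0, 1).
P = [[1, -1, 0], [-1, 2, 0], [0, 2, 1]], D = diag(0, -2, -3), P⁻¹ = [[2, 1, 0], [1, 1, 0], [-2, -2, 1]].
A³ = P·diag(0, -8, -27)·P⁻¹ = [[8, 8, 0], [-16, -16, 0], [38, 38, -27]].
The requested entry is -16.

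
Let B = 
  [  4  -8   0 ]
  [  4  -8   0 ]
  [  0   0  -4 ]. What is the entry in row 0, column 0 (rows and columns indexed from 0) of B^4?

-256

Characteristic polynomial: t^3 + 8t^2 + 16t = t(t + 4)^2, so the eigenvalues are -4, -4, 0.
t=0: eigenvector (2, 1, 0).
t=-4: eigenvector (1, 1, 0).
t=-4: eigenvector (1, 1, 1).
P = [[2, 1, 1], [1, 1, 1], [0, 0, 1]], D = diag(0, -4, -4), P⁻¹ = [[1, -1, 0], [-1, 2, -1], [0, 0, 1]].
B⁴ = P·diag(0, 256, 256)·P⁻¹ = [[-256, 512, 0], [-256, 512, 0], [0, 0, 256]].
The requested entry is -256.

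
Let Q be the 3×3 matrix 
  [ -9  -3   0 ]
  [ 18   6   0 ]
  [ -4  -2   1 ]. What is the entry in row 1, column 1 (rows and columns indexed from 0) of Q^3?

Characteristic polynomial: μ^3 + 2μ^2 - 3μ = μ(μ - 1)(μ + 3), so the eigenvalues are -3, 0, 1.
μ=-3: eigenvector (1, -2, 0).
μ=0: eigenvector (-1, 3, 2).
μ=1: eigenvector (0, 0, 1).
P = [[1, -1, 0], [-2, 3, 0], [0, 2, 1]], D = diag(-3, 0, 1), P⁻¹ = [[3, 1, 0], [2, 1, 0], [-4, -2, 1]].
Q³ = P·diag(-27, 0, 1)·P⁻¹ = [[-81, -27, 0], [162, 54, 0], [-4, -2, 1]].
The requested entry is 54.

54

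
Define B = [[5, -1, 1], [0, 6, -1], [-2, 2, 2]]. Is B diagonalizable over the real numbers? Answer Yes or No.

No

Characteristic polynomial: p(t) = t^3 - 13t^2 + 56t - 80 = (t - 5)(t - 4)^2.
t = 4 has algebraic multiplicity 2; rank(B − 4I) = 2, so geometric multiplicity = 1.
Geometric multiplicity < algebraic multiplicity, so B is not diagonalizable.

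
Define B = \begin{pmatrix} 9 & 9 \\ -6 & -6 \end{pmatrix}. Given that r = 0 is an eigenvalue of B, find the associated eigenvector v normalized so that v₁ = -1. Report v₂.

1

B = [[9, 9], [-6, -6]].
Solving (B)v = 0 gives the eigenspace spanned by (-1, 1).
With v₁ = -1, v = (-1, 1), so v₂ = 1.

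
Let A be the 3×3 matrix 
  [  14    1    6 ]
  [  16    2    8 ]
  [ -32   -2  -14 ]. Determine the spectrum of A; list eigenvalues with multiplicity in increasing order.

Characteristic polynomial: p(r) = r^3 - 2r^2 - 4r + 8 = (r - 2)^2(r + 2).
Roots (with multiplicity): -2, 2, 2.

-2, 2, 2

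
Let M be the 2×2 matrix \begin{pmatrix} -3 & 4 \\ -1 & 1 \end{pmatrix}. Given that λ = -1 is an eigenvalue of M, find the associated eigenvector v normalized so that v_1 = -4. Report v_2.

M + 1I = [[-2, 4], [-1, 2]].
Solving (M + 1I)v = 0 gives the eigenspace spanned by (-4, -2).
With v_1 = -4, v = (-4, -2), so v_2 = -2.

-2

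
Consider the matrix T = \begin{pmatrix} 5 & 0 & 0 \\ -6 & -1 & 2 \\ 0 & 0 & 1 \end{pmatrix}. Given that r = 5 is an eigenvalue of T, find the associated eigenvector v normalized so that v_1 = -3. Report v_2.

T − 5I = [[0, 0, 0], [-6, -6, 2], [0, 0, -4]].
Solving (T − 5I)v = 0 gives the eigenspace spanned by (-3, 3, 0).
With v_1 = -3, v = (-3, 3, 0), so v_2 = 3.

3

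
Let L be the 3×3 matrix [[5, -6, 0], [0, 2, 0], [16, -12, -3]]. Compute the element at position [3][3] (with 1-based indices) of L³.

-27

Characteristic polynomial: s^3 - 4s^2 - 11s + 30 = (s - 5)(s - 2)(s + 3), so the eigenvalues are -3, 2, 5.
s=5: eigenvector (1, 0, 2).
s=2: eigenvector (2, 1, 4).
s=-3: eigenvector (0, 0, 1).
P = [[1, 2, 0], [0, 1, 0], [2, 4, 1]], D = diag(5, 2, -3), P⁻¹ = [[1, -2, 0], [0, 1, 0], [-2, 0, 1]].
L³ = P·diag(125, 8, -27)·P⁻¹ = [[125, -234, 0], [0, 8, 0], [304, -468, -27]].
The requested entry is -27.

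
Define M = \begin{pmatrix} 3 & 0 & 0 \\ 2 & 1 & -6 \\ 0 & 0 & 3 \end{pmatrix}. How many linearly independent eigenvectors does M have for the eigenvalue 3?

M − 3I = [[0, 0, 0], [2, -2, -6], [0, 0, 0]].
This matrix has rank 1, so its null space has dimension 3 − 1 = 2.

2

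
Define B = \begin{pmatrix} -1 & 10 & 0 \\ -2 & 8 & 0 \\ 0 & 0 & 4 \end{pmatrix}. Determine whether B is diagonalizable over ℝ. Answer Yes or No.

Yes

Characteristic polynomial: p(s) = s^3 - 11s^2 + 40s - 48 = (s - 4)^2(s - 3).
s = 4 has algebraic multiplicity 2; rank(B − 4I) = 1, so geometric multiplicity = 2.
Every eigenvalue has geometric = algebraic multiplicity, so B is diagonalizable.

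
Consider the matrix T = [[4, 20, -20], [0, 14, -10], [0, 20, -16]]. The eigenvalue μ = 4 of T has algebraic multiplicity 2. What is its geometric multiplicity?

T − 4I = [[0, 20, -20], [0, 10, -10], [0, 20, -20]].
This matrix has rank 1, so its null space has dimension 3 − 1 = 2.

2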